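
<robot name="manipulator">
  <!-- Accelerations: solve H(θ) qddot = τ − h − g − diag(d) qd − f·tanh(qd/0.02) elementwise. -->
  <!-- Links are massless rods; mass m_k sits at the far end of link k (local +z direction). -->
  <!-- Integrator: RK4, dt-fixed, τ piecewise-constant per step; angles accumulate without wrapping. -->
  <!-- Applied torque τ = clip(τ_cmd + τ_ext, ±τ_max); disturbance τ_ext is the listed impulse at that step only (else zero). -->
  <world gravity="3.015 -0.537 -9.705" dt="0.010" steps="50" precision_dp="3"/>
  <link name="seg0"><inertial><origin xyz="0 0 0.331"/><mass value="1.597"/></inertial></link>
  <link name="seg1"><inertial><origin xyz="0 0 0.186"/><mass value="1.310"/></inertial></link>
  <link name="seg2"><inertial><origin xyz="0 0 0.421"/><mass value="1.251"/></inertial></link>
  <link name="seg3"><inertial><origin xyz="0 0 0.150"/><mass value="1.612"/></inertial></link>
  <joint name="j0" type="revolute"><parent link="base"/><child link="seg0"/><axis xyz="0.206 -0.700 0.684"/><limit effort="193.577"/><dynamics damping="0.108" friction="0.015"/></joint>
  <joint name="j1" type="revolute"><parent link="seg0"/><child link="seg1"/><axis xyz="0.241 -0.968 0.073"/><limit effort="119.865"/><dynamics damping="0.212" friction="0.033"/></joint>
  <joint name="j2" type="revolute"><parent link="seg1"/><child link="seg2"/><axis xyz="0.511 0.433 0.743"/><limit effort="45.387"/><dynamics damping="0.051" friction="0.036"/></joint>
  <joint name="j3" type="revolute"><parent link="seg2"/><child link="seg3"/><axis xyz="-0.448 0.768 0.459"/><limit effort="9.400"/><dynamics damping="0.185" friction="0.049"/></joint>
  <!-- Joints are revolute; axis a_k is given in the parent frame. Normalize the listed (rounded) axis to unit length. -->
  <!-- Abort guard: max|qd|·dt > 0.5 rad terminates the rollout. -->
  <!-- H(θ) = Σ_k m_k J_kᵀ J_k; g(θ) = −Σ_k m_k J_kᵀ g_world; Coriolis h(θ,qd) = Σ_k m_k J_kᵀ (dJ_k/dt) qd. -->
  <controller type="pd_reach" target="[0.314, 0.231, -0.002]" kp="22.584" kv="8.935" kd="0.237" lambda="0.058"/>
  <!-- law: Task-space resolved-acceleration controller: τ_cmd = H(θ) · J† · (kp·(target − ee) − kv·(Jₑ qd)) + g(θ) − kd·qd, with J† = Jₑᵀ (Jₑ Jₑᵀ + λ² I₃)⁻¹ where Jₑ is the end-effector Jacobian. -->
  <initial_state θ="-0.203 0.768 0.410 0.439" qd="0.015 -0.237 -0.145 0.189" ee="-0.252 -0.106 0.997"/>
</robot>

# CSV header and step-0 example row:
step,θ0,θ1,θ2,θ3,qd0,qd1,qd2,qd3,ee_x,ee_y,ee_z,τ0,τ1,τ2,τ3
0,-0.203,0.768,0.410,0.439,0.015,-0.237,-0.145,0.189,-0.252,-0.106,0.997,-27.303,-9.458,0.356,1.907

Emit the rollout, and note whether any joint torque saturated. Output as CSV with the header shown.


step,θ0,θ1,θ2,θ3,qd0,qd1,qd2,qd3,ee_x,ee_y,ee_z,τ0,τ1,τ2,τ3
1,-0.208,0.772,0.414,0.443,-0.992,1.108,0.990,0.496,-0.250,-0.105,0.997,-24.929,-9.229,0.087,1.679
2,-0.222,0.789,0.429,0.448,-1.859,2.236,1.928,0.565,-0.248,-0.104,0.996,-22.757,-8.946,-0.090,1.530
3,-0.245,0.816,0.452,0.453,-2.593,3.178,2.721,0.459,-0.245,-0.102,0.993,-20.728,-8.619,-0.204,1.433
4,-0.274,0.852,0.483,0.457,-3.204,3.959,3.400,0.226,-0.241,-0.099,0.990,-18.789,-8.247,-0.276,1.367
5,-0.308,0.895,0.520,0.457,-3.702,4.605,3.985,-0.081,-0.237,-0.096,0.985,-16.887,-7.826,-0.321,1.315
6,-0.347,0.944,0.562,0.455,-4.094,5.134,4.491,-0.392,-0.233,-0.092,0.980,-14.948,-7.339,-0.350,1.252
7,-0.390,0.997,0.609,0.450,-4.395,5.558,4.908,-0.754,-0.228,-0.087,0.974,-13.046,-6.830,-0.370,1.197
8,-0.435,1.054,0.660,0.440,-4.616,5.888,5.237,-1.142,-0.223,-0.082,0.968,-11.179,-6.301,-0.388,1.144
9,-0.482,1.115,0.714,0.427,-4.768,6.134,5.473,-1.539,-0.217,-0.077,0.961,-9.352,-5.760,-0.410,1.090
10,-0.530,1.177,0.769,0.410,-4.862,6.302,5.613,-1.932,-0.211,-0.070,0.953,-7.580,-5.215,-0.439,1.032
11,-0.579,1.240,0.826,0.388,-4.910,6.396,5.648,-2.311,-0.205,-0.063,0.946,-5.880,-4.678,-0.475,0.970
12,-0.628,1.304,0.882,0.364,-4.924,6.418,5.571,-2.666,-0.198,-0.056,0.938,-4.269,-4.161,-0.515,0.903
13,-0.677,1.368,0.937,0.335,-4.914,6.369,5.373,-2.985,-0.191,-0.048,0.929,-2.763,-3.681,-0.550,0.830
14,-0.726,1.432,0.989,0.304,-4.895,6.254,5.054,-3.255,-0.184,-0.039,0.921,-1.375,-3.257,-0.572,0.747
15,-0.775,1.493,1.037,0.271,-4.878,6.080,4.618,-3.460,-0.176,-0.029,0.912,-0.107,-2.909,-0.567,0.653
16,-0.824,1.553,1.081,0.235,-4.871,5.858,4.084,-3.591,-0.168,-0.019,0.904,1.047,-2.657,-0.526,0.544
17,-0.872,1.610,1.119,0.199,-4.880,5.604,3.479,-3.643,-0.161,-0.008,0.895,2.103,-2.509,-0.446,0.422
18,-0.921,1.665,1.151,0.163,-4.906,5.332,2.836,-3.623,-0.153,0.003,0.886,3.083,-2.464,-0.328,0.288
19,-0.970,1.717,1.176,0.127,-4.947,5.058,2.190,-3.544,-0.145,0.014,0.876,4.009,-2.507,-0.180,0.147
20,-1.020,1.766,1.195,0.092,-4.996,4.792,1.569,-3.425,-0.137,0.027,0.867,4.899,-2.617,-0.013,0.005
21,-1.070,1.813,1.207,0.058,-5.050,4.541,0.995,-3.282,-0.129,0.039,0.857,5.766,-2.767,0.164,-0.134
22,-1.121,1.857,1.215,0.026,-5.101,4.308,0.478,-3.130,-0.120,0.052,0.847,6.615,-2.933,0.344,-0.264
23,-1.172,1.899,1.217,-0.004,-5.146,4.095,0.026,-2.978,-0.112,0.064,0.836,7.447,-3.095,0.521,-0.385
24,-1.224,1.939,1.216,-0.033,-5.180,3.915,-0.332,-2.822,-0.104,0.077,0.825,8.277,-3.229,0.676,-0.496
25,-1.276,1.978,1.211,-0.061,-5.204,3.754,-0.629,-2.672,-0.095,0.090,0.814,9.079,-3.333,0.821,-0.596
26,-1.328,2.014,1.204,-0.087,-5.219,3.607,-0.876,-2.529,-0.087,0.103,0.802,9.844,-3.401,0.961,-0.685
27,-1.380,2.050,1.194,-0.111,-5.225,3.473,-1.078,-2.393,-0.078,0.116,0.790,10.566,-3.431,1.093,-0.765
28,-1.432,2.084,1.182,-0.134,-5.223,3.351,-1.241,-2.261,-0.069,0.128,0.777,11.242,-3.420,1.220,-0.837
29,-1.485,2.117,1.169,-0.156,-5.215,3.239,-1.370,-2.133,-0.060,0.141,0.765,11.868,-3.369,1.340,-0.901
30,-1.537,2.149,1.155,-0.177,-5.200,3.136,-1.471,-2.008,-0.051,0.153,0.752,12.442,-3.278,1.455,-0.959
31,-1.589,2.180,1.140,-0.196,-5.182,3.041,-1.550,-1.886,-0.042,0.164,0.739,12.962,-3.149,1.565,-1.012
32,-1.640,2.210,1.124,-0.215,-5.159,2.951,-1.610,-1.767,-0.032,0.176,0.725,13.428,-2.984,1.670,-1.061
33,-1.692,2.239,1.108,-0.232,-5.135,2.867,-1.657,-1.653,-0.023,0.187,0.712,13.841,-2.786,1.770,-1.105
34,-1.743,2.267,1.091,-0.248,-5.108,2.787,-1.691,-1.543,-0.014,0.197,0.698,14.201,-2.555,1.866,-1.146
35,-1.794,2.295,1.074,-0.262,-5.080,2.710,-1.717,-1.438,-0.004,0.208,0.684,14.512,-2.295,1.957,-1.183
36,-1.845,2.321,1.057,-0.276,-5.051,2.636,-1.735,-1.338,0.005,0.217,0.670,14.775,-2.006,2.043,-1.219
37,-1.895,2.348,1.040,-0.289,-5.021,2.564,-1.748,-1.244,0.015,0.227,0.656,14.993,-1.691,2.124,-1.252
38,-1.945,2.373,1.022,-0.301,-4.991,2.495,-1.756,-1.155,0.024,0.236,0.642,15.168,-1.350,2.199,-1.283
39,-1.995,2.397,1.005,-0.312,-4.960,2.427,-1.760,-1.072,0.033,0.244,0.628,15.304,-0.986,2.269,-1.313
40,-2.044,2.421,0.987,-0.322,-4.929,2.360,-1.760,-0.994,0.042,0.252,0.613,15.403,-0.599,2.332,-1.342
41,-2.093,2.445,0.970,-0.332,-4.897,2.295,-1.758,-0.921,0.052,0.260,0.599,15.468,-0.191,2.389,-1.370
42,-2.142,2.467,0.952,-0.341,-4.864,2.231,-1.753,-0.854,0.061,0.267,0.585,15.502,0.237,2.439,-1.398
43,-2.191,2.489,0.935,-0.349,-4.831,2.169,-1.746,-0.791,0.070,0.273,0.571,15.506,0.684,2.482,-1.426
44,-2.239,2.511,0.917,-0.357,-4.797,2.108,-1.736,-0.732,0.078,0.280,0.557,15.484,1.149,2.518,-1.453
45,-2.286,2.532,0.900,-0.364,-4.762,2.048,-1.724,-0.678,0.087,0.285,0.543,15.437,1.630,2.546,-1.480
46,-2.334,2.552,0.883,-0.370,-4.726,1.989,-1.711,-0.627,0.096,0.291,0.529,15.367,2.126,2.567,-1.507
47,-2.381,2.572,0.866,-0.376,-4.690,1.932,-1.695,-0.580,0.104,0.296,0.515,15.276,2.635,2.581,-1.535
48,-2.428,2.591,0.849,-0.382,-4.652,1.876,-1.678,-0.536,0.112,0.300,0.502,15.166,3.156,2.587,-1.562
49,-2.474,2.609,0.832,-0.387,-4.614,1.822,-1.658,-0.495,0.120,0.305,0.488,15.040,3.687,2.585,-1.590
50,-2.520,2.627,0.816,-0.391,-4.574,1.769,-1.638,-0.456,0.128,0.309,0.475,,,,
# any joint saturated: no


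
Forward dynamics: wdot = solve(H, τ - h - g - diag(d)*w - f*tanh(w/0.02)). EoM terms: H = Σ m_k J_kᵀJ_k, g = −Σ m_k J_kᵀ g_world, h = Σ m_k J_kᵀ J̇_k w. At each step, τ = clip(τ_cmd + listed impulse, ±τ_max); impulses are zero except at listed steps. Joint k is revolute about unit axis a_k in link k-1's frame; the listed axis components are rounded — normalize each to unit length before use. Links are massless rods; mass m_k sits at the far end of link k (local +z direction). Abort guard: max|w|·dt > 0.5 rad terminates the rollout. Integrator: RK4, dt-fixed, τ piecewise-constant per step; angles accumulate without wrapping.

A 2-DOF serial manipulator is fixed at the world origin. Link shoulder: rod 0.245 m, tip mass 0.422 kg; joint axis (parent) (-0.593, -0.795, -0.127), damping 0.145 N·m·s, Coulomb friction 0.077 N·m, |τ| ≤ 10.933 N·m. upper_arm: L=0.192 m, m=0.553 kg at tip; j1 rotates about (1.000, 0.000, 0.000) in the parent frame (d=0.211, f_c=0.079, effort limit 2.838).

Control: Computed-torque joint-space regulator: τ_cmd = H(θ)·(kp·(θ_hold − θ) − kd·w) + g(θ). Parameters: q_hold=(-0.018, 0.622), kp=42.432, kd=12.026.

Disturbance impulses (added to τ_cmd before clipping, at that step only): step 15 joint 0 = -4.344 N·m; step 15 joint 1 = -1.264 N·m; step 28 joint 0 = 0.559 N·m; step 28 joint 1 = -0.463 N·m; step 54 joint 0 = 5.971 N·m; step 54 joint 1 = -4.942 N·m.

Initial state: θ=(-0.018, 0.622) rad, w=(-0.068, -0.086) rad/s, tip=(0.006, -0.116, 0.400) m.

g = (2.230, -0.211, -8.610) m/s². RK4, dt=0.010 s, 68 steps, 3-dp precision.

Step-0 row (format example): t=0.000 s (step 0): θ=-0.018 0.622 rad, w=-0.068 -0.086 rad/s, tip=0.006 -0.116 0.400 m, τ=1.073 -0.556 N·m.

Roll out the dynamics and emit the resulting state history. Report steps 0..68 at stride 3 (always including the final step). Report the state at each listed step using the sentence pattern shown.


t=0.030 s (step 3): θ=-0.019 0.622 rad, w=-0.018 0.001 rad/s, tip=0.006 -0.116 0.400 m, τ=1.034 -0.563 N·m.
t=0.060 s (step 6): θ=-0.019 0.622 rad, w=-0.004 -0.001 rad/s, tip=0.006 -0.116 0.400 m, τ=1.016 -0.559 N·m.
t=0.090 s (step 9): θ=-0.019 0.622 rad, w=-0.000 -0.002 rad/s, tip=0.006 -0.116 0.400 m, τ=1.011 -0.558 N·m.
t=0.120 s (step 12): θ=-0.019 0.622 rad, w=0.000 -0.002 rad/s, tip=0.006 -0.116 0.400 m, τ=1.010 -0.558 N·m.
t=0.150 s (step 15): θ=-0.019 0.622 rad, w=0.001 -0.002 rad/s, tip=0.006 -0.116 0.400 m, τ=-3.335 -1.822 N·m.
t=0.180 s (step 18): θ=-0.032 0.597 rad, w=-0.369 -0.607 rad/s, tip=0.011 -0.116 0.402 m, τ=1.432 -0.498 N·m.
t=0.210 s (step 21): θ=-0.040 0.587 rad, w=-0.149 -0.095 rad/s, tip=0.013 -0.116 0.402 m, τ=1.311 -0.554 N·m.
t=0.240 s (step 24): θ=-0.042 0.587 rad, w=-0.049 0.010 rad/s, tip=0.014 -0.116 0.402 m, τ=1.218 -0.553 N·m.
t=0.270 s (step 27): θ=-0.043 0.587 rad, w=-0.002 0.006 rad/s, tip=0.014 -0.117 0.402 m, τ=1.154 -0.539 N·m.
t=0.300 s (step 30): θ=-0.043 0.585 rad, w=0.035 -0.070 rad/s, tip=0.014 -0.116 0.402 m, τ=1.072 -0.506 N·m.
t=0.330 s (step 33): θ=-0.041 0.585 rad, w=0.034 -0.001 rad/s, tip=0.014 -0.116 0.402 m, τ=1.083 -0.521 N·m.
t=0.360 s (step 36): θ=-0.040 0.585 rad, w=0.025 0.001 rad/s, tip=0.014 -0.116 0.402 m, τ=1.090 -0.523 N·m.
t=0.390 s (step 39): θ=-0.040 0.585 rad, w=0.020 0.002 rad/s, tip=0.013 -0.116 0.402 m, τ=1.093 -0.524 N·m.
t=0.420 s (step 42): θ=-0.039 0.585 rad, w=0.017 0.002 rad/s, tip=0.013 -0.115 0.402 m, τ=1.094 -0.524 N·m.
t=0.450 s (step 45): θ=-0.039 0.585 rad, w=0.015 0.003 rad/s, tip=0.013 -0.115 0.402 m, τ=1.092 -0.524 N·m.
t=0.480 s (step 48): θ=-0.038 0.586 rad, w=0.014 0.003 rad/s, tip=0.013 -0.115 0.402 m, τ=1.090 -0.524 N·m.
t=0.510 s (step 51): θ=-0.038 0.586 rad, w=0.014 0.003 rad/s, tip=0.013 -0.115 0.402 m, τ=1.088 -0.524 N·m.
t=0.540 s (step 54): θ=-0.037 0.586 rad, w=0.013 0.003 rad/s, tip=0.013 -0.115 0.402 m, τ=7.057 -2.838 N·m.
t=0.570 s (step 57): θ=-0.029 0.574 rad, w=0.316 -0.276 rad/s, tip=0.010 -0.111 0.404 m, τ=0.472 -0.332 N·m.
t=0.600 s (step 60): θ=-0.021 0.570 rad, w=0.224 -0.008 rad/s, tip=0.007 -0.109 0.405 m, τ=0.616 -0.408 N·m.
t=0.630 s (step 63): θ=-0.015 0.570 rad, w=0.121 0.002 rad/s, tip=0.005 -0.107 0.406 m, τ=0.730 -0.434 N·m.
t=0.660 s (step 66): θ=-0.013 0.570 rad, w=0.048 0.003 rad/s, tip=0.004 -0.107 0.406 m, τ=0.818 -0.454 N·m.
t=0.680 s (step 68): θ=-0.012 0.570 rad, w=0.014 0.005 rad/s, tip=0.004 -0.107 0.406 m.


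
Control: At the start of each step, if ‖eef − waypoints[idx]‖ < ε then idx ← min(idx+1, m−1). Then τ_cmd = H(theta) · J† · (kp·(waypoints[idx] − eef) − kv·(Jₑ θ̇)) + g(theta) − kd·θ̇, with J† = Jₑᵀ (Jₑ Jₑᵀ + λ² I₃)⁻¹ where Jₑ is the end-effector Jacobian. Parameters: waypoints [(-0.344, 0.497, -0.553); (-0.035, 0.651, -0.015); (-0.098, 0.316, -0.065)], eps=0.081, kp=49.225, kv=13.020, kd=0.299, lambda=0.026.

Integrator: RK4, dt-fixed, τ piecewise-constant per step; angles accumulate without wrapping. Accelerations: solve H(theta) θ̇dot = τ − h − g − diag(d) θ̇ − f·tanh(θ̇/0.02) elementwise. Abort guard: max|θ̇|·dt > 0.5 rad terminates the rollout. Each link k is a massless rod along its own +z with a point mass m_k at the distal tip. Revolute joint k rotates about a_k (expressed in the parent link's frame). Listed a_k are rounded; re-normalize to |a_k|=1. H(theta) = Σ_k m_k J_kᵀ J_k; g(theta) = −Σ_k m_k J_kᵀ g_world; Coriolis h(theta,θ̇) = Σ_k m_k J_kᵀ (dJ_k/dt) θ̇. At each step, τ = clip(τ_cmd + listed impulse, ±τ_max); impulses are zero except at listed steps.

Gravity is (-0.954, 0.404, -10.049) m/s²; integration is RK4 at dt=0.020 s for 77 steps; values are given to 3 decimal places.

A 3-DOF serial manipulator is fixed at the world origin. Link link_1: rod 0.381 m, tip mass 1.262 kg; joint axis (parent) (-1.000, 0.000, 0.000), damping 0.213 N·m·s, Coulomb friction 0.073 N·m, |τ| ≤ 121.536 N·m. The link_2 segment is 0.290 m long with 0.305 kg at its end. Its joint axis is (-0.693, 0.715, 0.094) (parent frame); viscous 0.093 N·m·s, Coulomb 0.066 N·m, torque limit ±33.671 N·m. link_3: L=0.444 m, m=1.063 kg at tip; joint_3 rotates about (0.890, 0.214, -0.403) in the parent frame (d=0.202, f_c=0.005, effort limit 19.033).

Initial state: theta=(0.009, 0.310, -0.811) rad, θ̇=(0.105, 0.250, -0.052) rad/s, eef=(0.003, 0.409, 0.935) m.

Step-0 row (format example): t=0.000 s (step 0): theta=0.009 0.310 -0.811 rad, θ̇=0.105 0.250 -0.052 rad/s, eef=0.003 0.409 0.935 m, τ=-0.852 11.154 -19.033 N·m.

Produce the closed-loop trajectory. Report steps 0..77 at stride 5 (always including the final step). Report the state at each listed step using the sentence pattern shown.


t=0.100 s (step 5): theta=-0.218 0.908 -1.397 rad, θ̇=-2.273 10.809 -5.640 rad/s, eef=-0.045 0.419 0.699 m, τ=7.181 -0.046 0.113 N·m.
t=0.200 s (step 10): theta=-0.316 2.043 -1.519 rad, θ̇=-0.104 9.050 3.055 rad/s, eef=-0.141 0.442 0.362 m, τ=-6.544 -6.415 -2.836 N·m.
t=0.300 s (step 15): theta=-0.202 2.586 -1.160 rad, θ̇=3.153 2.420 2.221 rad/s, eef=-0.204 0.439 0.054 m, τ=2.033 -6.956 -5.860 N·m.
t=0.400 s (step 20): theta=0.360 2.600 -1.224 rad, θ̇=7.520 -1.761 -3.366 rad/s, eef=-0.221 0.404 -0.168 m, τ=-4.984 -1.938 -6.238 N·m.
t=0.500 s (step 25): theta=1.128 2.343 -1.716 rad, θ̇=7.319 -2.822 -5.971 rad/s, eef=-0.224 0.387 -0.326 m, τ=-11.327 1.646 -5.353 N·m.
t=0.600 s (step 30): theta=1.762 2.162 -2.325 rad, θ̇=3.309 -3.920 -2.491 rad/s, eef=-0.201 0.375 -0.440 m, τ=-24.195 -2.635 -3.529 N·m.
t=0.700 s (step 35): theta=1.975 1.651 -2.458 rad, θ̇=2.134 -4.937 -1.972 rad/s, eef=-0.217 0.374 -0.479 m, τ=-1.766 0.312 -2.847 N·m.
t=0.800 s (step 40): theta=2.331 1.186 -2.878 rad, θ̇=4.394 -4.681 -5.309 rad/s, eef=-0.237 0.371 -0.485 m, τ=-14.008 -0.630 -2.029 N·m.
t=0.900 s (step 45): theta=2.480 1.049 -3.048 rad, θ̇=-1.515 1.899 1.785 rad/s, eef=-0.233 0.360 -0.495 m, τ=-19.553 -2.794 -2.398 N·m.
t=1.000 s (step 50): theta=2.269 1.235 -2.831 rad, θ̇=-1.417 0.587 1.099 rad/s, eef=-0.236 0.383 -0.477 m, τ=0.784 -0.607 -0.903 N·m.
t=1.100 s (step 55): theta=2.262 1.185 -2.872 rad, θ̇=0.623 -0.809 -1.037 rad/s, eef=-0.238 0.401 -0.459 m, τ=-7.792 -0.920 -1.143 N·m.
t=1.200 s (step 60): theta=2.280 1.167 -2.907 rad, θ̇=-0.279 0.314 0.295 rad/s, eef=-0.236 0.405 -0.458 m, τ=-9.847 -1.456 -1.745 N·m.
t=1.300 s (step 65): theta=2.251 1.190 -2.878 rad, θ̇=-0.118 0.003 0.073 rad/s, eef=-0.237 0.408 -0.455 m, τ=-7.204 -1.140 -1.625 N·m.
t=1.400 s (step 70): theta=2.253 1.185 -2.884 rad, θ̇=0.070 -0.035 -0.098 rad/s, eef=-0.236 0.409 -0.454 m, τ=-8.360 -1.316 -1.720 N·m.
t=1.500 s (step 75): theta=2.259 1.184 -2.891 rad, θ̇=0.041 -0.007 -0.041 rad/s, eef=-0.236 0.409 -0.455 m, τ=-8.509 -1.352 -1.764 N·m.
t=1.540 s (step 77): theta=2.260 1.184 -2.892 rad, θ̇=0.032 -0.007 -0.030 rad/s, eef=-0.236 0.409 -0.455 m.


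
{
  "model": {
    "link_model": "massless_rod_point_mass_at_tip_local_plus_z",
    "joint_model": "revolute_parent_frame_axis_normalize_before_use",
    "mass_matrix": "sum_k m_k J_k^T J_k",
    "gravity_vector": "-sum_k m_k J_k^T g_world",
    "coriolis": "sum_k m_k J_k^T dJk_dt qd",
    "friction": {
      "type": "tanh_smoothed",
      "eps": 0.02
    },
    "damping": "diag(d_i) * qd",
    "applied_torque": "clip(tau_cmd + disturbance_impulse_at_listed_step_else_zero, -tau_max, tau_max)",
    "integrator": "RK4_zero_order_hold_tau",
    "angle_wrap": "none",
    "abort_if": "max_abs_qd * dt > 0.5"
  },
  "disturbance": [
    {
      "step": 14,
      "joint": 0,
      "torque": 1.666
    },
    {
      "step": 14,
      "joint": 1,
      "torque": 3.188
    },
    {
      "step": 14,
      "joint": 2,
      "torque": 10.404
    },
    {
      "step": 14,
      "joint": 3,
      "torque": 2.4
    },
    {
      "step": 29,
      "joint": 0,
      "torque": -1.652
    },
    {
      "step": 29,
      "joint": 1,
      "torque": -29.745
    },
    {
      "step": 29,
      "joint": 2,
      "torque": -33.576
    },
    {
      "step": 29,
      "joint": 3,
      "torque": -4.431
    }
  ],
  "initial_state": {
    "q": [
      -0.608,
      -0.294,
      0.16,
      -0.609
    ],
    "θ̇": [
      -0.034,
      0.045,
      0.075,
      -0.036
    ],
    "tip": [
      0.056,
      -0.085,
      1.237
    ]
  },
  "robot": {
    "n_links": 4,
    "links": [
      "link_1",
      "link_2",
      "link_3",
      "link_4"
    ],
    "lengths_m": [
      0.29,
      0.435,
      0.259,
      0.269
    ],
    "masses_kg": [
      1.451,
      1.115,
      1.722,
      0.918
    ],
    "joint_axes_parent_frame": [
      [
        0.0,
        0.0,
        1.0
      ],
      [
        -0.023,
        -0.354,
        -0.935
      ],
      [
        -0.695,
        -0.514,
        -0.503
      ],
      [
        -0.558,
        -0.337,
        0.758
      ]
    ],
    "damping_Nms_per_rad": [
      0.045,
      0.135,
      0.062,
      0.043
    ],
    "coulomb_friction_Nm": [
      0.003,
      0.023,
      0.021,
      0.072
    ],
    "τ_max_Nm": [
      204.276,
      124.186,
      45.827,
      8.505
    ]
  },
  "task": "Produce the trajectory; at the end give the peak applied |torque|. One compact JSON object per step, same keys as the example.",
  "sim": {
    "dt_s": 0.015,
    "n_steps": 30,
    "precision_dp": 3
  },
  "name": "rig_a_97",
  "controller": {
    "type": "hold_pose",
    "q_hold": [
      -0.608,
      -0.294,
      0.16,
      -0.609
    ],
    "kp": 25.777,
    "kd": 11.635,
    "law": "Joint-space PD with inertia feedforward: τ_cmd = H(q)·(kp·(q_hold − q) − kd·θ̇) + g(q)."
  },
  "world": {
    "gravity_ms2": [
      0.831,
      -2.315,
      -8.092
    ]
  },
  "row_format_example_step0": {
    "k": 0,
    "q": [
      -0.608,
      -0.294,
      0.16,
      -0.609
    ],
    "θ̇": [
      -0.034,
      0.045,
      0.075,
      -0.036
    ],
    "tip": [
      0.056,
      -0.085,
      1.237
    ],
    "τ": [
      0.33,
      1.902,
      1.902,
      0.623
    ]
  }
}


{"k":1,"q":[-0.608,-0.293,0.161,-0.609],"\u03b8\u0307":[-0.022,0.039,0.056,-0.018],"tip":[0.055,-0.084,1.237],"\u03c4":[0.329,1.945,1.942,0.626]}
{"k":2,"q":[-0.609,-0.293,0.162,-0.609],"\u03b8\u0307":[-0.013,0.032,0.044,-0.011],"tip":[0.055,-0.084,1.237],"\u03c4":[0.329,1.981,1.978,0.63]}
{"k":3,"q":[-0.609,-0.292,0.162,-0.609],"\u03b8\u0307":[-0.008,0.026,0.034,-0.006],"tip":[0.055,-0.083,1.237],"\u03c4":[0.329,2.012,2.008,0.633]}
{"k":4,"q":[-0.609,-0.292,0.163,-0.609],"\u03b8\u0307":[-0.005,0.02,0.026,-0.003],"tip":[0.055,-0.083,1.237],"\u03c4":[0.329,2.039,2.034,0.636]}
{"k":5,"q":[-0.609,-0.292,0.163,-0.609],"\u03b8\u0307":[-0.003,0.015,0.021,-0.003],"tip":[0.054,-0.083,1.237],"\u03c4":[0.33,2.061,2.056,0.639]}
{"k":6,"q":[-0.609,-0.291,0.163,-0.609],"\u03b8\u0307":[-0.002,0.01,0.016,-0.003],"tip":[0.054,-0.083,1.237],"\u03c4":[0.33,2.08,2.075,0.641]}
{"k":7,"q":[-0.609,-0.291,0.163,-0.609],"\u03b8\u0307":[-0.001,0.007,0.012,-0.004],"tip":[0.054,-0.083,1.237],"\u03c4":[0.331,2.095,2.092,0.643]}
{"k":8,"q":[-0.609,-0.291,0.163,-0.608],"\u03b8\u0307":[-0.001,0.004,0.009,-0.003],"tip":[0.054,-0.083,1.237],"\u03c4":[0.331,2.108,2.105,0.645]}
{"k":9,"q":[-0.609,-0.291,0.163,-0.608],"\u03b8\u0307":[-0.0,0.001,0.006,-0.004],"tip":[0.054,-0.083,1.237],"\u03c4":[0.332,2.118,2.117,0.647]}
{"k":10,"q":[-0.609,-0.291,0.163,-0.608],"\u03b8\u0307":[-0.0,-0.0,0.004,-0.003],"tip":[0.054,-0.083,1.237],"\u03c4":[0.332,2.127,2.127,0.648]}
{"k":11,"q":[-0.609,-0.291,0.163,-0.608],"\u03b8\u0307":[0.0,-0.002,0.003,-0.005],"tip":[0.054,-0.083,1.237],"\u03c4":[0.332,2.134,2.135,0.649]}
{"k":12,"q":[-0.609,-0.291,0.163,-0.608],"\u03b8\u0307":[-0.0,-0.003,0.001,-0.003],"tip":[0.054,-0.083,1.237],"\u03c4":[0.333,2.14,2.142,0.65]}
{"k":13,"q":[-0.609,-0.291,0.163,-0.608],"\u03b8\u0307":[0.0,-0.004,0.0,-0.005],"tip":[0.054,-0.083,1.237],"\u03c4":[0.333,2.145,2.148,0.651]}
{"k":14,"q":[-0.609,-0.291,0.163,-0.608],"\u03b8\u0307":[-0.0,-0.004,-0.001,-0.003],"tip":[0.054,-0.083,1.237],"\u03c4":[2.0,5.337,12.557,3.052]}
{"k":15,"q":[-0.609,-0.294,0.169,-0.61],"\u03b8\u0307":[0.077,-0.337,0.78,-0.259],"tip":[0.054,-0.081,1.237],"\u03c4":[0.044,1.57,0.29,0.211]}
{"k":16,"q":[-0.607,-0.298,0.179,-0.612],"\u03b8\u0307":[0.071,-0.24,0.583,-0.059],"tip":[0.054,-0.077,1.237],"\u03c4":[0.096,1.628,0.517,0.253]}
{"k":17,"q":[-0.606,-0.301,0.187,-0.612],"\u03b8\u0307":[0.071,-0.178,0.45,-0.001],"tip":[0.054,-0.074,1.238],"\u03c4":[0.14,1.681,0.716,0.303]}
{"k":18,"q":[-0.605,-0.303,0.193,-0.612],"\u03b8\u0307":[0.07,-0.133,0.348,0.017],"tip":[0.054,-0.072,1.238],"\u03c4":[0.178,1.729,0.89,0.349]}
{"k":19,"q":[-0.604,-0.305,0.198,-0.612],"\u03b8\u0307":[0.067,-0.098,0.266,0.021],"tip":[0.054,-0.07,1.238],"\u03c4":[0.21,1.771,1.042,0.391]}
{"k":20,"q":[-0.603,-0.306,0.201,-0.612],"\u03b8\u0307":[0.063,-0.069,0.197,0.023],"tip":[0.054,-0.069,1.238],"\u03c4":[0.237,1.809,1.175,0.427]}
{"k":21,"q":[-0.602,-0.307,0.204,-0.612],"\u03b8\u0307":[0.058,-0.045,0.14,0.023],"tip":[0.054,-0.068,1.238],"\u03c4":[0.26,1.843,1.291,0.458]}
{"k":22,"q":[-0.601,-0.308,0.205,-0.612],"\u03b8\u0307":[0.052,-0.026,0.093,0.022],"tip":[0.054,-0.067,1.238],"\u03c4":[0.279,1.873,1.393,0.485]}
{"k":23,"q":[-0.601,-0.308,0.207,-0.612],"\u03b8\u0307":[0.046,-0.011,0.054,0.021],"tip":[0.054,-0.066,1.238],"\u03c4":[0.295,1.901,1.482,0.509]}
{"k":24,"q":[-0.6,-0.308,0.207,-0.612],"\u03b8\u0307":[0.037,-0.001,0.023,0.019],"tip":[0.054,-0.066,1.238],"\u03c4":[0.308,1.927,1.561,0.529]}
{"k":25,"q":[-0.6,-0.308,0.208,-0.612],"\u03b8\u0307":[0.024,0.005,0.001,0.015],"tip":[0.054,-0.066,1.238],"\u03c4":[0.319,1.952,1.628,0.546]}
{"k":26,"q":[-0.599,-0.308,0.207,-0.612],"\u03b8\u0307":[0.01,0.007,-0.014,0.009],"tip":[0.054,-0.066,1.238],"\u03c4":[0.329,1.975,1.684,0.56]}
{"k":27,"q":[-0.599,-0.308,0.207,-0.612],"\u03b8\u0307":[-0.003,0.008,-0.026,0.002],"tip":[0.054,-0.066,1.238],"\u03c4":[0.336,1.996,1.732,0.572]}
{"k":28,"q":[-0.599,-0.308,0.207,-0.612],"\u03b8\u0307":[-0.012,0.008,-0.035,-0.001],"tip":[0.054,-0.066,1.238],"\u03c4":[0.342,2.014,1.773,0.582]}
{"k":29,"q":[-0.6,-0.308,0.206,-0.612],"\u03b8\u0307":[-0.02,0.009,-0.044,0.005],"tip":[0.054,-0.066,1.238],"\u03c4":[-1.306,-27.714,-31.767,-3.843]}
{"k":30,"q":[-0.592,-0.315,0.195,-0.61],"\u03b8\u0307":[1.003,-0.91,-1.459,0.202],"tip":[0.059,-0.072,1.238]}
{"summary": "max |\u03c4| (N\u00b7m): 31.767"}


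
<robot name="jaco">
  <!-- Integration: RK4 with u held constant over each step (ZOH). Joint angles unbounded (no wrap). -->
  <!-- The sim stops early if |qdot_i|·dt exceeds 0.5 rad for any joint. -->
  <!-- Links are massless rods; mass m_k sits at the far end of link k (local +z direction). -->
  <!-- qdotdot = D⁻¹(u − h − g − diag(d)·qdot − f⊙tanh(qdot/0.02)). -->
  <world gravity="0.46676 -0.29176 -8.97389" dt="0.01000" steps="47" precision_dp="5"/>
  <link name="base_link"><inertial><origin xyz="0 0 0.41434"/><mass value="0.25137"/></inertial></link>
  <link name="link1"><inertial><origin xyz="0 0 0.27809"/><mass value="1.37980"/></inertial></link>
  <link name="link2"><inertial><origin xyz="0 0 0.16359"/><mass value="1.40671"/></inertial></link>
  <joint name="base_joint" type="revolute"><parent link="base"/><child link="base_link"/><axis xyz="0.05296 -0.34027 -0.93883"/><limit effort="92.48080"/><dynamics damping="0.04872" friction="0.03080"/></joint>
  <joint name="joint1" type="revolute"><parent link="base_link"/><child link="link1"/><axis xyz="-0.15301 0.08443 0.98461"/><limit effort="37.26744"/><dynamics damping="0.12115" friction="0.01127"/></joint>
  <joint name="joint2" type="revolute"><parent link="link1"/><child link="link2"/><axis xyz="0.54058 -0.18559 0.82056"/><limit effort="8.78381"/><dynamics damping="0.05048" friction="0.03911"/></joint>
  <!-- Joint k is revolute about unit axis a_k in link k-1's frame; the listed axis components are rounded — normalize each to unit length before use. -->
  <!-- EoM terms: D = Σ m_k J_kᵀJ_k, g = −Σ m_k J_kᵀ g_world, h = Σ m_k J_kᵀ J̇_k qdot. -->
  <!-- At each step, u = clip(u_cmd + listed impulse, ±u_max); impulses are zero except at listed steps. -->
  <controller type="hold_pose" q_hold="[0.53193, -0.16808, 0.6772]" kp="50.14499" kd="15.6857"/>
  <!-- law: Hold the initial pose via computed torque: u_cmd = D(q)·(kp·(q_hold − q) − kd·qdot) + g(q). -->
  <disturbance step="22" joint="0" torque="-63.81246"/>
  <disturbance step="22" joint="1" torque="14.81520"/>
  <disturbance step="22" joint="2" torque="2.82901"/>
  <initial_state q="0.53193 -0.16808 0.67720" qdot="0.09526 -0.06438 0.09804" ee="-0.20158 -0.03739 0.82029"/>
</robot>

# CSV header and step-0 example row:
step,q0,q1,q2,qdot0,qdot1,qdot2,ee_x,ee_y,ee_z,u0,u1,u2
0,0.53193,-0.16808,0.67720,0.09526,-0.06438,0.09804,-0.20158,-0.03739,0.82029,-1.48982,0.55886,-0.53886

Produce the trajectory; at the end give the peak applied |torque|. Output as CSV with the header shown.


step,q0,q1,q2,qdot0,qdot1,qdot2,ee_x,ee_y,ee_z,u0,u1,u2
1,0.53278,-0.16878,0.67789,0.07416,-0.07340,0.04093,-0.20194,-0.03731,0.82018,-1.42833,0.54047,-0.52978
2,0.53344,-0.16949,0.67811,0.06043,-0.06300,0.01053,-0.20223,-0.03722,0.82010,-1.37423,0.52408,-0.52385
3,0.53400,-0.17003,0.67816,0.05274,-0.03726,0.00707,-0.20247,-0.03714,0.82004,-1.32662,0.50995,-0.52162
4,0.53448,-0.17034,0.67819,0.04477,-0.02021,0.00514,-0.20266,-0.03707,0.81999,-1.28475,0.49803,-0.52022
5,0.53487,-0.17054,0.67820,0.03659,-0.01072,0.00438,-0.20280,-0.03701,0.81996,-1.24804,0.48807,-0.51953
6,0.53518,-0.17069,0.67819,0.02871,-0.00609,0.00437,-0.20292,-0.03696,0.81993,-1.21607,0.47975,-0.51932
7,0.53541,-0.17082,0.67816,0.02163,-0.00383,0.00411,-0.20300,-0.03692,0.81991,-1.18854,0.47271,-0.51920
8,0.53558,-0.17094,0.67813,0.01588,-0.00127,0.00429,-0.20307,-0.03690,0.81990,-1.16511,0.46668,-0.51912
9,0.53568,-0.17105,0.67810,0.01122,0.00122,0.00438,-0.20311,-0.03688,0.81989,-1.14539,0.46158,-0.51901
10,0.53575,-0.17114,0.67807,0.00752,0.00367,0.00446,-0.20314,-0.03686,0.81988,-1.12890,0.45727,-0.51887
11,0.53578,-0.17121,0.67803,0.00458,0.00593,0.00451,-0.20316,-0.03686,0.81988,-1.11513,0.45364,-0.51872
12,0.53578,-0.17126,0.67799,0.00224,0.00794,0.00455,-0.20316,-0.03685,0.81988,-1.10364,0.45060,-0.51858
13,0.53576,-0.17129,0.67796,0.00038,0.00966,0.00459,-0.20316,-0.03685,0.81988,-1.09403,0.44805,-0.51844
14,0.53573,-0.17131,0.67792,-0.00109,0.01109,0.00463,-0.20315,-0.03685,0.81988,-1.08599,0.44590,-0.51831
15,0.53568,-0.17131,0.67788,-0.00226,0.01225,0.00467,-0.20313,-0.03686,0.81989,-1.07925,0.44410,-0.51820
16,0.53562,-0.17131,0.67784,-0.00318,0.01316,0.00471,-0.20311,-0.03686,0.81989,-1.07357,0.44258,-0.51809
17,0.53556,-0.17130,0.67781,-0.00390,0.01388,0.00474,-0.20309,-0.03687,0.81990,-1.06879,0.44130,-0.51800
18,0.53548,-0.17128,0.67777,-0.00445,0.01442,0.00477,-0.20306,-0.03688,0.81991,-1.06474,0.44021,-0.51791
19,0.53540,-0.17126,0.67773,-0.00487,0.01483,0.00479,-0.20304,-0.03689,0.81992,-1.06131,0.43929,-0.51783
20,0.53532,-0.17123,0.67770,-0.00517,0.01513,0.00481,-0.20301,-0.03690,0.81992,-1.05840,0.43850,-0.51775
21,0.53524,-0.17120,0.67766,-0.00537,0.01533,0.00483,-0.20297,-0.03691,0.81993,-1.05592,0.43783,-0.51768
22,0.53515,-0.17117,0.67763,-0.00551,0.01546,0.00485,-0.20294,-0.03692,0.81994,-64.86626,15.25245,2.31139
23,0.52281,-0.17189,0.68832,-2.48174,-0.25588,2.08931,-0.19942,-0.03956,0.82036,9.13243,-1.93251,-0.97792
24,0.49988,-0.17498,0.70745,-2.09628,-0.32420,1.75081,-0.19294,-0.04431,0.82108,7.86615,-1.65090,-0.95439
25,0.48064,-0.17825,0.72342,-1.74627,-0.30535,1.45346,-0.18745,-0.04818,0.82162,6.75397,-1.40375,-0.92014
26,0.46472,-0.18111,0.73660,-1.43653,-0.25281,1.18774,-0.18284,-0.05132,0.82204,5.77665,-1.18494,-0.88106
27,0.45169,-0.18338,0.74727,-1.16645,-0.19220,0.95020,-0.17901,-0.05383,0.82237,4.91746,-0.99039,-0.84069
28,0.44119,-0.18504,0.75571,-0.93306,-0.13511,0.73934,-0.17586,-0.05581,0.82264,4.16192,-0.81714,-0.80118
29,0.43286,-0.18616,0.76217,-0.73252,-0.08615,0.55406,-0.17332,-0.05734,0.82286,3.49739,-0.66285,-0.76381
30,0.42640,-0.18683,0.76690,-0.56090,-0.04656,0.39299,-0.17130,-0.05849,0.82304,2.91289,-0.52557,-0.72931
31,0.42152,-0.18716,0.77013,-0.41511,-0.01825,0.25359,-0.16975,-0.05933,0.82320,2.39884,-0.40344,-0.69801
32,0.41798,-0.18727,0.77205,-0.29344,-0.00633,0.13168,-0.16860,-0.05989,0.82333,1.94681,-0.29453,-0.66999
33,0.41556,-0.18731,0.77285,-0.19087,-0.00193,0.02880,-0.16780,-0.06024,0.82344,1.54944,-0.19784,-0.64530
34,0.41410,-0.18728,0.77282,-0.09629,0.02650,-0.01736,-0.16730,-0.06040,0.82353,1.20032,-0.11193,-0.62938
35,0.41353,-0.18690,0.77258,-0.01661,0.04679,-0.02942,-0.16707,-0.06045,0.82359,0.89431,-0.03425,-0.62092
36,0.41367,-0.18647,0.77221,0.04168,0.03549,-0.04621,-0.16705,-0.06040,0.82361,0.63272,0.03415,-0.61437
37,0.41432,-0.18619,0.77168,0.08911,0.02206,-0.05970,-0.16723,-0.06028,0.82360,0.40616,0.09375,-0.60900
38,0.41542,-0.18600,0.77104,0.13031,0.01650,-0.06772,-0.16757,-0.06011,0.82357,0.20772,0.14561,-0.60447
39,0.41689,-0.18584,0.77034,0.16515,0.01427,-0.07262,-0.16804,-0.05988,0.82351,0.03402,0.19087,-0.60065
40,0.41869,-0.18571,0.76960,0.19395,0.01306,-0.07566,-0.16862,-0.05961,0.82344,-0.11789,0.23041,-0.59742
41,0.42074,-0.18558,0.76883,0.21737,0.01221,-0.07739,-0.16929,-0.05931,0.82335,-0.25065,0.26496,-0.59471
42,0.42301,-0.18546,0.76805,0.23609,0.01153,-0.07812,-0.17002,-0.05899,0.82325,-0.36654,0.29513,-0.59244
43,0.42545,-0.18535,0.76727,0.25074,0.01097,-0.07808,-0.17081,-0.05864,0.82313,-0.46762,0.32143,-0.59054
44,0.42801,-0.18524,0.76649,0.26188,0.01053,-0.07746,-0.17165,-0.05827,0.82301,-0.55567,0.34433,-0.58896
45,0.43067,-0.18514,0.76572,0.26999,0.01018,-0.07642,-0.17252,-0.05790,0.82288,-0.63228,0.36425,-0.58764
46,0.43340,-0.18504,0.76497,0.27551,0.00991,-0.07506,-0.17340,-0.05751,0.82275,-0.69884,0.38154,-0.58654
47,0.43617,-0.18494,0.76422,0.27880,0.00972,-0.07351,-0.17431,-0.05712,0.82261,,,
# max |u| (N·m): 64.86626


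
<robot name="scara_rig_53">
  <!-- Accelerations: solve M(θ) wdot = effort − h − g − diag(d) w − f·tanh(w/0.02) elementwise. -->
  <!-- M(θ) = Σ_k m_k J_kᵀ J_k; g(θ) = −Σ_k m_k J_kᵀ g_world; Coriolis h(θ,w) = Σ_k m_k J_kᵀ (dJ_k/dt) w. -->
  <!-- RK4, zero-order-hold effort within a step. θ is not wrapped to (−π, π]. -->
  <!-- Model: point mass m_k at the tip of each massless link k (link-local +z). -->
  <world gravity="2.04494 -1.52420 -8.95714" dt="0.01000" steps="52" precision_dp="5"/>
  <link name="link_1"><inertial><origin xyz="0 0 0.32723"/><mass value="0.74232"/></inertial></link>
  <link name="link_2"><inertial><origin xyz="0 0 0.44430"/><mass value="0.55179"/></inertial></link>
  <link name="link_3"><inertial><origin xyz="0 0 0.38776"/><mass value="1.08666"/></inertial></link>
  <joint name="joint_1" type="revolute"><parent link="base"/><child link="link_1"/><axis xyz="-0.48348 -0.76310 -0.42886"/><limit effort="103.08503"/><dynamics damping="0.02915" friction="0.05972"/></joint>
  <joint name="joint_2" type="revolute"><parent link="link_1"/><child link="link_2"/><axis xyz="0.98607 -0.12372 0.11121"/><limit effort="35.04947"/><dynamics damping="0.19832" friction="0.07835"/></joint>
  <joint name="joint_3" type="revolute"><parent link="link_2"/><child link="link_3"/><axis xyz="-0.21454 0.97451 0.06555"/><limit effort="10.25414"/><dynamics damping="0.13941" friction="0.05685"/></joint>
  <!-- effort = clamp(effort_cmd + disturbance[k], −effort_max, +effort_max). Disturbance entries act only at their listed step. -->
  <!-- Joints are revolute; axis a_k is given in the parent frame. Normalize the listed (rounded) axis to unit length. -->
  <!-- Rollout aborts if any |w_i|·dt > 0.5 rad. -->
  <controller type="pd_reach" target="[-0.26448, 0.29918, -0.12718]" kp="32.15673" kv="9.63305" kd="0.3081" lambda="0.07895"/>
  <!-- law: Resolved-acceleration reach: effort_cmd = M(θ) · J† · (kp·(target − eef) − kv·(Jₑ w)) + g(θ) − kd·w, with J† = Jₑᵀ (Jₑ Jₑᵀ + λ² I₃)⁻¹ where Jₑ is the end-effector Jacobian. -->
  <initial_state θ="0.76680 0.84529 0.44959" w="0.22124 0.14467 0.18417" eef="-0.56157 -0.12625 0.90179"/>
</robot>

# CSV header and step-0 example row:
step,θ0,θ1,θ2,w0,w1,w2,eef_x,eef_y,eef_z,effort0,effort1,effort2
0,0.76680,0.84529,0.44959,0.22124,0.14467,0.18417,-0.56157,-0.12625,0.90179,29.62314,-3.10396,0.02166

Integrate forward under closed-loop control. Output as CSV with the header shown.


step,θ0,θ1,θ2,w0,w1,w2,eef_x,eef_y,eef_z,effort0,effort1,effort2
1,0.77251,0.85048,0.45938,0.91680,0.88874,1.75689,-0.56234,-0.12507,0.89962,26.47760,-3.37553,-0.21084
2,0.78460,0.86248,0.48324,1.49515,1.50504,2.99400,-0.56278,-0.12289,0.89516,23.18089,-3.55359,-0.21122
3,0.80193,0.88008,0.51795,1.96574,2.01002,3.92823,-0.56307,-0.11977,0.88858,19.82315,-3.65510,-0.05706
4,0.82349,0.90225,0.56071,2.34177,2.42064,4.60299,-0.56328,-0.11578,0.88003,16.50660,-3.69249,0.18656
5,0.84841,0.92813,0.60913,2.63787,2.75317,5.06467,-0.56347,-0.11098,0.86967,13.32293,-3.67519,0.46847
6,0.87595,0.95702,0.66130,2.86846,3.02242,5.35745,-0.56366,-0.10543,0.85767,10.33937,-3.61108,0.75129
7,0.90553,0.98834,0.71573,3.04662,3.24112,5.52011,-0.56386,-0.09919,0.84418,7.59563,-3.50726,1.00995
8,0.93668,1.02165,0.77129,3.18349,3.41970,5.58475,-0.56406,-0.09232,0.82940,5.10804,-3.37032,1.22937
9,0.96904,1.05658,0.82711,3.28821,3.56640,5.57678,-0.56425,-0.08491,0.81348,2.87618,-3.20633,1.40196
10,1.00231,1.09285,0.88259,3.36801,3.68753,5.51572,-0.56440,-0.07701,0.79659,0.88920,-3.02080,1.52535
11,1.03629,1.13022,0.93725,3.42854,3.78779,5.41630,-0.56451,-0.06868,0.77888,-0.86944,-2.81861,1.60058
12,1.07080,1.16852,0.99078,3.47414,3.87065,5.28951,-0.56454,-0.05998,0.76050,-2.41872,-2.60400,1.63081
13,1.10570,1.20756,1.04294,3.50815,3.93864,5.14351,-0.56447,-0.05098,0.74157,-3.77808,-2.38064,1.62031
14,1.14090,1.24722,1.09357,3.53310,3.99360,4.98435,-0.56430,-0.04171,0.72220,-4.96625,-2.15163,1.57387
15,1.17631,1.28737,1.14257,3.55092,4.03687,4.81657,-0.56399,-0.03222,0.70251,-6.00077,-1.91963,1.49639
16,1.21188,1.32791,1.18986,3.56308,4.06942,4.64358,-0.56354,-0.02257,0.68258,-6.89768,-1.68684,1.39261
17,1.24754,1.36872,1.23541,3.57069,4.09200,4.46794,-0.56294,-0.01279,0.66250,-7.67154,-1.45511,1.26697
18,1.28326,1.40970,1.27920,3.57458,4.10520,4.29165,-0.56217,-0.00291,0.64235,-8.33543,-1.22599,1.12354
19,1.31901,1.45078,1.32122,3.57535,4.10951,4.11622,-0.56122,0.00702,0.62218,-8.90112,-1.00075,0.96597
20,1.35475,1.49186,1.36151,3.57346,4.10535,3.94287,-0.56009,0.01698,0.60205,-9.37918,-0.78043,0.79752
21,1.39046,1.53286,1.40007,3.56920,4.09313,3.77251,-0.55876,0.02694,0.58202,-9.77909,-0.56587,0.62103
22,1.42612,1.57370,1.43695,3.56278,4.07324,3.60590,-0.55725,0.03687,0.56213,-10.10937,-0.35776,0.43898
23,1.46170,1.61430,1.47219,3.55432,4.04609,3.44363,-0.55553,0.04674,0.54241,-10.37772,-0.15662,0.25351
24,1.49720,1.65460,1.50583,3.54387,4.01207,3.28616,-0.55362,0.05654,0.52289,-10.59105,0.03714,0.06642
25,1.53257,1.69453,1.53791,3.53143,3.97162,3.13387,-0.55151,0.06623,0.50362,-10.75563,0.22324,-0.12072
26,1.56782,1.73402,1.56851,3.51697,3.92515,2.98704,-0.54919,0.07581,0.48460,-10.87712,0.40148,-0.30664
27,1.60291,1.77302,1.59766,3.50042,3.87310,2.84588,-0.54667,0.08525,0.46587,-10.96064,0.57175,-0.49025
28,1.63782,1.81147,1.62543,3.48170,3.81592,2.71055,-0.54395,0.09453,0.44744,-11.01081,0.73400,-0.67068
29,1.67254,1.84933,1.65187,3.46072,3.75404,2.58116,-0.54104,0.10365,0.42932,-11.03181,0.88827,-0.84721
30,1.70704,1.88655,1.67705,3.43737,3.68789,2.45777,-0.53792,0.11260,0.41153,-11.02742,1.03460,-1.01927
31,1.74129,1.92309,1.70103,3.41157,3.61791,2.34039,-0.53462,0.12135,0.39409,-11.00106,1.17314,-1.18639
32,1.77527,1.95891,1.72386,3.38322,3.54451,2.22899,-0.53112,0.12991,0.37699,-10.95578,1.30401,-1.34822
33,1.80896,1.99398,1.74561,3.35226,3.46810,2.12353,-0.52744,0.13825,0.36026,-10.89435,1.42741,-1.50449
34,1.84232,2.02828,1.76633,3.31864,3.38906,2.02389,-0.52358,0.14639,0.34389,-10.81924,1.54355,-1.65501
35,1.87533,2.06177,1.78608,3.28232,3.30777,1.92995,-0.51955,0.15430,0.32789,-10.73267,1.65264,-1.79961
36,1.90797,2.09445,1.80493,3.24331,3.22460,1.84154,-0.51536,0.16199,0.31226,-10.63660,1.75494,-1.93820
37,1.94021,2.12628,1.82291,3.20163,3.13989,1.75847,-0.51101,0.16945,0.29701,-10.53281,1.85069,-2.07071
38,1.97201,2.15726,1.84009,3.15735,3.05397,1.68052,-0.50651,0.17668,0.28215,-10.42286,1.94016,-2.19711
39,2.00336,2.18737,1.85652,3.11055,2.96714,1.60743,-0.50188,0.18368,0.26766,-10.30811,2.02363,-2.31736
40,2.03423,2.21662,1.87223,3.06135,2.87971,1.53894,-0.49712,0.19044,0.25355,-10.18980,2.10138,-2.43148
41,2.06460,2.24498,1.88729,3.00990,2.79196,1.47474,-0.49224,0.19697,0.23982,-10.06897,2.17369,-2.53948
42,2.09444,2.27247,1.90172,2.95638,2.70415,1.41454,-0.48725,0.20326,0.22647,-9.94657,2.24087,-2.64138
43,2.12374,2.29909,1.91556,2.90097,2.61653,1.35801,-0.48217,0.20932,0.21350,-9.82339,2.30320,-2.73723
44,2.15248,2.32482,1.92886,2.84389,2.52933,1.30484,-0.47701,0.21515,0.20090,-9.70012,2.36100,-2.82707
45,2.18064,2.34969,1.94165,2.78536,2.44276,1.25469,-0.47178,0.22074,0.18866,-9.57733,2.41455,-2.91096
46,2.20820,2.37370,1.95394,2.72561,2.35702,1.20727,-0.46648,0.22611,0.17679,-9.45553,2.46417,-2.98898
47,2.23517,2.39685,1.96578,2.66488,2.27227,1.16227,-0.46115,0.23125,0.16528,-9.33511,2.51016,-3.06121
48,2.26152,2.41917,1.97717,2.60340,2.18869,1.11941,-0.45578,0.23616,0.15412,-9.21639,2.55282,-3.12774
49,2.28725,2.44065,1.98815,2.54137,2.10641,1.07843,-0.45038,0.24086,0.14331,-9.09964,2.59244,-3.18868
50,2.31237,2.46132,1.99872,2.47903,2.02555,1.03908,-0.44498,0.24534,0.13284,-8.98504,2.62930,-3.24416
51,2.33686,2.48118,2.00891,2.41655,1.94623,1.00117,-0.43958,0.24961,0.12271,-8.87274,2.66370,-3.29431
52,2.36072,2.50026,2.01873,2.35411,1.86853,0.96450,-0.43419,0.25367,0.11290,,,


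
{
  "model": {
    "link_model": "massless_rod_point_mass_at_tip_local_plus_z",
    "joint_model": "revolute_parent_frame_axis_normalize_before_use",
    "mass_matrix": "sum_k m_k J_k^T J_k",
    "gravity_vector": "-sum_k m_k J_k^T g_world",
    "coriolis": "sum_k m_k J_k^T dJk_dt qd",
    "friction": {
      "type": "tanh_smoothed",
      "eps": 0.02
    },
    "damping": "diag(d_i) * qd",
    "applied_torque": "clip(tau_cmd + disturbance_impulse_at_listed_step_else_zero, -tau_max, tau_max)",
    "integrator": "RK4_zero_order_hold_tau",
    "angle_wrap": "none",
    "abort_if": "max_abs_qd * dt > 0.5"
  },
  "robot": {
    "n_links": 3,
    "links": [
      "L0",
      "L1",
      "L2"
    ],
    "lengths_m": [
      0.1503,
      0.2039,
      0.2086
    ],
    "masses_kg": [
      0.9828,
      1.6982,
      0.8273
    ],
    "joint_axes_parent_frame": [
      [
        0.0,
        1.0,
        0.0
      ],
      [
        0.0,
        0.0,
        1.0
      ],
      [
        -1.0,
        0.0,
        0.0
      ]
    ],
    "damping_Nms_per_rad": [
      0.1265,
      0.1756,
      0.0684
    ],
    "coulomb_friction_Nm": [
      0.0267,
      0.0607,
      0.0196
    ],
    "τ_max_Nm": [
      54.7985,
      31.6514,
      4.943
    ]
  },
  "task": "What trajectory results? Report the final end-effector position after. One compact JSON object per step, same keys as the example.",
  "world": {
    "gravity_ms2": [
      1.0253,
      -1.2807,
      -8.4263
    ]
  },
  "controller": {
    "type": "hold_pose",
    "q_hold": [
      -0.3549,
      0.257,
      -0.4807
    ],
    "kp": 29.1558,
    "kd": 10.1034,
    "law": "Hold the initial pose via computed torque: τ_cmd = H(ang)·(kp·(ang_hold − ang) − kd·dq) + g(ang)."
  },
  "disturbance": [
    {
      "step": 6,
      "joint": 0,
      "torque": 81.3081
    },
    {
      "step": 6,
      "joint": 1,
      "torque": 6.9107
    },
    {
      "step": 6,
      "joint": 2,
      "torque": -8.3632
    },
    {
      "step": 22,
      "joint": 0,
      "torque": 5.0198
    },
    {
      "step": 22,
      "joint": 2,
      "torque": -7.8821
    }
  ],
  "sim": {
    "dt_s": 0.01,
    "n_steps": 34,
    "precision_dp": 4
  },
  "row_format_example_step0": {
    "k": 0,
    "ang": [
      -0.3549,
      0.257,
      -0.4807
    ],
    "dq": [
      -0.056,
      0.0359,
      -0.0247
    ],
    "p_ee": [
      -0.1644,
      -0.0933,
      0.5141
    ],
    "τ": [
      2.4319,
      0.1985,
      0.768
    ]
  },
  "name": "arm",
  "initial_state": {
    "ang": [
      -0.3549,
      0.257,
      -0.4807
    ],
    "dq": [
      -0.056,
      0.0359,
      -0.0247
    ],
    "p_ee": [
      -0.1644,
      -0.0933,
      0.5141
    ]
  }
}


{"k":1,"ang":[-0.3554,0.257,-0.4809],"dq":[-0.0488,0.0248,-0.0172],"p_ee":[-0.1646,-0.0933,0.514],"\u03c4":[2.4153,0.1973,0.7668]}
{"k":2,"ang":[-0.3558,0.2569,-0.481],"dq":[-0.0429,0.021,-0.0119],"p_ee":[-0.1648,-0.0933,0.5139],"\u03c4":[2.3997,0.196,0.7661]}
{"k":3,"ang":[-0.3562,0.2568,-0.4811],"dq":[-0.0377,0.0205,-0.0083],"p_ee":[-0.165,-0.0934,0.5138],"\u03c4":[2.385,0.1946,0.7657]}
{"k":4,"ang":[-0.3565,0.2567,-0.4811],"dq":[-0.0331,0.021,-0.0058],"p_ee":[-0.1652,-0.0934,0.5138],"\u03c4":[2.3712,0.1933,0.7656]}
{"k":5,"ang":[-0.3568,0.2566,-0.4812],"dq":[-0.029,0.0217,-0.0041],"p_ee":[-0.1653,-0.0934,0.5137],"\u03c4":[2.3582,0.192,0.7658]}
{"k":6,"ang":[-0.357,0.2565,-0.4812],"dq":[-0.0253,0.0225,-0.003],"p_ee":[-0.1655,-0.0934,0.5137],"\u03c4":[54.7985,7.1016,-4.943]}
{"k":7,"ang":[-0.3544,0.2832,-0.4873],"dq":[0.5895,4.8782,-1.2022],"p_ee":[-0.1613,-0.0938,0.5145],"\u03c4":[-3.0839,-0.4633,1.3656]}
{"k":8,"ang":[-0.348,0.3194,-0.4982],"dq":[0.6849,2.5785,-0.983],"p_ee":[-0.1538,-0.0946,0.5159],"\u03c4":[-2.7849,-0.3462,1.3521]}
{"k":9,"ang":[-0.341,0.3386,-0.5071],"dq":[0.6986,1.3514,-0.7952],"p_ee":[-0.1477,-0.0956,0.5169],"\u03c4":[-2.5031,-0.2706,1.3224]}
{"k":10,"ang":[-0.3341,0.3484,-0.5143],"dq":[0.6721,0.6702,-0.6455],"p_ee":[-0.1426,-0.0964,0.5177],"\u03c4":[-2.2366,-0.2181,1.2884]}
{"k":11,"ang":[-0.3276,0.353,-0.5201],"dq":[0.6262,0.2803,-0.5262],"p_ee":[-0.1383,-0.0973,0.5183],"\u03c4":[-1.9841,-0.1788,1.2544]}
{"k":12,"ang":[-0.3216,0.3546,-0.5249],"dq":[0.5717,0.052,-0.4294],"p_ee":[-0.1346,-0.098,0.5188],"\u03c4":[-1.7449,-0.1474,1.2218]}
{"k":13,"ang":[-0.3162,0.3547,-0.5288],"dq":[0.5037,0.0234,-0.3581],"p_ee":[-0.1314,-0.0987,0.5192],"\u03c4":[-1.5182,-0.1264,1.1912]}
{"k":14,"ang":[-0.3115,0.3547,-0.5321],"dq":[0.4397,0.0092,-0.296],"p_ee":[-0.1287,-0.0992,0.5195],"\u03c4":[-1.3033,-0.1067,1.1627]}
{"k":15,"ang":[-0.3074,0.3545,-0.5347],"dq":[0.3802,0.0018,-0.2414],"p_ee":[-0.1263,-0.0997,0.5198],"\u03c4":[-1.0997,-0.0881,1.1362]}
{"k":16,"ang":[-0.3038,0.3544,-0.5369],"dq":[0.3256,-0.0064,-0.1928],"p_ee":[-0.1243,-0.1001,0.5201],"\u03c4":[-0.9069,-0.0703,1.1114]}
{"k":17,"ang":[-0.3008,0.3544,-0.5386],"dq":[0.2755,-0.0141,-0.1496],"p_ee":[-0.1225,-0.1003,0.5203],"\u03c4":[-0.7243,-0.0533,1.0883]}
{"k":18,"ang":[-0.2983,0.3544,-0.5399],"dq":[0.2302,-0.0274,-0.1108],"p_ee":[-0.1211,-0.1006,0.5205],"\u03c4":[-0.5514,-0.0368,1.0666]}
{"k":19,"ang":[-0.2963,0.3543,-0.5409],"dq":[0.1885,-0.0369,-0.0766],"p_ee":[-0.12,-0.1007,0.5207],"\u03c4":[-0.3879,-0.0213,1.0463]}
{"k":20,"ang":[-0.2946,0.3542,-0.5415],"dq":[0.1497,-0.0395,-0.0468],"p_ee":[-0.1191,-0.1008,0.5208],"\u03c4":[-0.2331,-0.007,1.0273]}
{"k":21,"ang":[-0.2933,0.354,-0.5419],"dq":[0.1142,-0.0395,-0.0209],"p_ee":[-0.1184,-0.1009,0.5209],"\u03c4":[-0.0867,0.0064,1.0096]}
{"k":22,"ang":[-0.2923,0.3538,-0.542],"dq":[0.0817,-0.0388,-0.0005],"p_ee":[-0.1179,-0.1009,0.521],"\u03c4":[5.0716,0.0191,-4.943]}
{"k":23,"ang":[-0.2917,0.3537,-0.5501],"dq":[0.0542,-0.0492,-1.6134],"p_ee":[-0.1168,-0.1023,0.5204],"\u03c4":[-0.3363,0.0315,1.5907]}
{"k":24,"ang":[-0.2913,0.3534,-0.5652],"dq":[0.029,-0.0357,-1.3996],"p_ee":[-0.1153,-0.1048,0.5191],"\u03c4":[-0.1835,0.0416,1.5387]}
{"k":25,"ang":[-0.2911,0.3533,-0.5782],"dq":[0.0074,-0.0384,-1.2056],"p_ee":[-0.114,-0.107,0.518],"\u03c4":[-0.0399,0.0524,1.4901]}
{"k":26,"ang":[-0.2912,0.3531,-0.5894],"dq":[-0.0125,-0.0363,-1.0309],"p_ee":[-0.1131,-0.1088,0.5169],"\u03c4":[0.0939,0.0625,1.4447]}
{"k":27,"ang":[-0.2914,0.3529,-0.599],"dq":[-0.0303,-0.0338,-0.8735],"p_ee":[-0.1123,-0.1104,0.516],"\u03c4":[0.2187,0.0721,1.4023]}
{"k":28,"ang":[-0.2918,0.3527,-0.607],"dq":[-0.0465,-0.0322,-0.7318],"p_ee":[-0.1118,-0.1117,0.5151],"\u03c4":[0.3362,0.0814,1.3627]}
{"k":29,"ang":[-0.2924,0.3526,-0.6137],"dq":[-0.0611,-0.0311,-0.6046],"p_ee":[-0.1115,-0.1127,0.5144],"\u03c4":[0.4471,0.0903,1.3256]}
{"k":30,"ang":[-0.2931,0.3524,-0.6192],"dq":[-0.0742,-0.0302,-0.4905],"p_ee":[-0.1114,-0.1136,0.5138],"\u03c4":[0.5517,0.0989,1.291]}
{"k":31,"ang":[-0.2939,0.3523,-0.6236],"dq":[-0.0859,-0.0295,-0.3883],"p_ee":[-0.1114,-0.1143,0.5133],"\u03c4":[0.6505,0.107,1.2586]}
{"k":32,"ang":[-0.2948,0.3521,-0.627],"dq":[-0.0963,-0.0289,-0.2968],"p_ee":[-0.1116,-0.1149,0.5128],"\u03c4":[0.7437,0.1147,1.2283]}
{"k":33,"ang":[-0.2958,0.352,-0.6296],"dq":[-0.1055,-0.0284,-0.2152],"p_ee":[-0.1119,-0.1153,0.5124],"\u03c4":[0.8317,0.1219,1.2]}
{"k":34,"ang":[-0.2969,0.3519,-0.6314],"dq":[-0.1136,-0.028,-0.1424],"p_ee":[-0.1123,-0.1156,0.5121]}
{"summary": "final p_ee position (m): -0.1123 -0.1156 0.5121"}
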